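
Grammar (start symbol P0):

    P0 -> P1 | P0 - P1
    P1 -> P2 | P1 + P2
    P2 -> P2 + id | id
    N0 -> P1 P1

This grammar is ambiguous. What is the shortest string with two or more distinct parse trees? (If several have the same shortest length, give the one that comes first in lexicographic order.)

length 1: no string has ≥2 trees
length 3: id + id has 2 parse trees

Two derivations of id + id:
  P0 ⇒ P1 ⇒ P2 ⇒ P2 + id ⇒ id + id
  P0 ⇒ P1 ⇒ P1 + P2 ⇒ P2 + P2 ⇒ id + P2 ⇒ id + id

id + id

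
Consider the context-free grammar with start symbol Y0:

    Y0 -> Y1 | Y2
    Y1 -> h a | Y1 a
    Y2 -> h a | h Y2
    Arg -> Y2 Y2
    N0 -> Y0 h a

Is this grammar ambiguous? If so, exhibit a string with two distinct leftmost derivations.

Witness: h a

Derivation 1: Y0 ⇒ Y1 ⇒ h a
Derivation 2: Y0 ⇒ Y2 ⇒ h a

Two distinct leftmost derivations for the same string.

Ambiguous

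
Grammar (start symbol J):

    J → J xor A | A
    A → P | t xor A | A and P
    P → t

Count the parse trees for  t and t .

Parse trees for t and t:
  [J [A [A [P t]] and [P t]]]

1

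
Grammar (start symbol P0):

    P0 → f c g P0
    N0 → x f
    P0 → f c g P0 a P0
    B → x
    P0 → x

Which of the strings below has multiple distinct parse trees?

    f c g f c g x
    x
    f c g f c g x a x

f c g f c g x: 1 tree
x: 1 tree
f c g f c g x a x: 2 trees

f c g f c g x a x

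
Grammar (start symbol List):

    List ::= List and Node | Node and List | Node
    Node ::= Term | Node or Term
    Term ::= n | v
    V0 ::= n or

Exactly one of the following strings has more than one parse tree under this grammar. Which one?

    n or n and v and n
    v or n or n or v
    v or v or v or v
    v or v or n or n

n or n and v and n: 4 trees
v or n or n or v: 1 tree
v or v or v or v: 1 tree
v or v or n or n: 1 tree

n or n and v and n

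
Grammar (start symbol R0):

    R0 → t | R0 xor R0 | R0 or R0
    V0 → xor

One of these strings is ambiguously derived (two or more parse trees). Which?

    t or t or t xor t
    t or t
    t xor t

t or t or t xor t

t or t or t xor t: 5 trees
t or t: 1 tree
t xor t: 1 tree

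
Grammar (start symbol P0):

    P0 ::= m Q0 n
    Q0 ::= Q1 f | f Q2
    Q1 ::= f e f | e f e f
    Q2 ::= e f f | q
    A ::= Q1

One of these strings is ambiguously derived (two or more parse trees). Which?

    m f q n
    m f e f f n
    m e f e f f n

m f e f f n

m f q n: 1 tree
m f e f f n: 2 trees
m e f e f f n: 1 tree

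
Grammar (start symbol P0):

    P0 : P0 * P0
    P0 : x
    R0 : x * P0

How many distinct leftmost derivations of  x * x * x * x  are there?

Parse trees for x * x * x * x:
  [P0 [P0 x] * [P0 [P0 x] * [P0 [P0 x] * [P0 x]]]]
  [P0 [P0 x] * [P0 [P0 [P0 x] * [P0 x]] * [P0 x]]]
  [P0 [P0 [P0 x] * [P0 x]] * [P0 [P0 x] * [P0 x]]]
  [P0 [P0 [P0 x] * [P0 [P0 x] * [P0 x]]] * [P0 x]]
  [P0 [P0 [P0 [P0 x] * [P0 x]] * [P0 x]] * [P0 x]]

5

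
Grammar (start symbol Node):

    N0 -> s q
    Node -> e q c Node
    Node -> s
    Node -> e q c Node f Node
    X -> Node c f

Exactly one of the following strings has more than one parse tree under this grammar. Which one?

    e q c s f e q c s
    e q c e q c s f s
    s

e q c s f e q c s: 1 tree
e q c e q c s f s: 2 trees
s: 1 tree

e q c e q c s f s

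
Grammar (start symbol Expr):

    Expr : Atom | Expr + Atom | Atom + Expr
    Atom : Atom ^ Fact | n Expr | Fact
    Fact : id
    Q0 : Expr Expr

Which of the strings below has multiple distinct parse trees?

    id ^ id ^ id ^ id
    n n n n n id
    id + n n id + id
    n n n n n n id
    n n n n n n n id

id + n n id + id

id ^ id ^ id ^ id: 1 tree
n n n n n id: 1 tree
id + n n id + id: 12 trees
n n n n n n id: 1 tree
n n n n n n n id: 1 tree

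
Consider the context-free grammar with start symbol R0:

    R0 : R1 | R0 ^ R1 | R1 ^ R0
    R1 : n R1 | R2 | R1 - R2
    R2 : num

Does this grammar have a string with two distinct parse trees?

Witness: num ^ num

Derivation 1: R0 ⇒ R0 ^ R1 ⇒ R1 ^ R1 ⇒ R2 ^ R1 ⇒ num ^ R1 ⇒ num ^ R2 ⇒ num ^ num
Derivation 2: R0 ⇒ R1 ^ R0 ⇒ R2 ^ R0 ⇒ num ^ R0 ⇒ num ^ R1 ⇒ num ^ R2 ⇒ num ^ num

Two distinct leftmost derivations for the same string.

Ambiguous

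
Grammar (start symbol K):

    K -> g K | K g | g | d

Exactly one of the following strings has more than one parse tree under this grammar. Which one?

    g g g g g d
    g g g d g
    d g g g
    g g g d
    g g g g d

g g g d g

g g g g g d: 1 tree
g g g d g: 4 trees
d g g g: 1 tree
g g g d: 1 tree
g g g g d: 1 tree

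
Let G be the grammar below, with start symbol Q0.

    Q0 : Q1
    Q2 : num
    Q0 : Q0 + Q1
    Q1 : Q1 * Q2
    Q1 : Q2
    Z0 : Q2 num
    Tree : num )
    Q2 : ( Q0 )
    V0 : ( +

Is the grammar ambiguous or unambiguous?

(Tree, Z0, V0 are unreachable from Q0, so their rules don't affect L(Q0).) This is a standard precedence ladder (Q0 over Q1 over Q2), with each level left-recursive on its own operator ('+' at Q0, '*' at Q1). That structure is LR(1), hence unambiguous.

Unambiguous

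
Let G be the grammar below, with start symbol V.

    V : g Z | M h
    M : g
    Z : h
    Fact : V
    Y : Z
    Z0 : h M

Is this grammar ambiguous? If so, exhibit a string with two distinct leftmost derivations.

Ambiguous

Witness: g h

Derivation 1: V ⇒ g Z ⇒ g h
Derivation 2: V ⇒ M h ⇒ g h

Two distinct leftmost derivations for the same string.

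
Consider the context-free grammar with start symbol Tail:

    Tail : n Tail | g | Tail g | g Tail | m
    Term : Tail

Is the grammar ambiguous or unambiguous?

Witness: g g

Derivation 1: Tail ⇒ Tail g ⇒ g g
Derivation 2: Tail ⇒ g Tail ⇒ g g

Two distinct leftmost derivations for the same string.

Ambiguous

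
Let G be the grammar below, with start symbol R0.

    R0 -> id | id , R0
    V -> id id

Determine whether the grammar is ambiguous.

Unambiguous

Only R0 is reachable from R0; ignoring the rest: Right-recursive list with a separator: after each atom, whether the separator follows determines the rule. One parse per string.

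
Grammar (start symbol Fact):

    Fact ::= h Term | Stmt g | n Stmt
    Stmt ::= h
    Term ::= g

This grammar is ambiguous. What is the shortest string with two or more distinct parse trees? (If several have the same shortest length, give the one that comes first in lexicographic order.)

h g

length 2: h g has 2 parse trees

Two derivations of h g:
  Fact ⇒ h Term ⇒ h g
  Fact ⇒ Stmt g ⇒ h g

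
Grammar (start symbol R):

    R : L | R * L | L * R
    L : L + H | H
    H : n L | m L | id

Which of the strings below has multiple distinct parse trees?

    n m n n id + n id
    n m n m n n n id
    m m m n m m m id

n m n n id + n id

n m n n id + n id: 5 trees
n m n m n n n id: 1 tree
m m m n m m m id: 1 tree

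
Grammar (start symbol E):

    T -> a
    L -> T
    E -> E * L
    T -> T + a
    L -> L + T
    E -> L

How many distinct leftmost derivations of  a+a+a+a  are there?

8

Parse trees for a+a+a+a:
  [E [L [T [T [T [T a] + a] + a] + a]]]
  [E [L [L [T a]] + [T [T [T a] + a] + a]]]
  [E [L [L [T [T a] + a]] + [T [T a] + a]]]
  [E [L [L [L [T a]] + [T a]] + [T [T a] + a]]]
  [E [L [L [T [T [T a] + a] + a]] + [T a]]]
  [E [L [L [L [T a]] + [T [T a] + a]] + [T a]]]
  [E [L [L [L [T [T a] + a]] + [T a]] + [T a]]]
  [E [L [L [L [L [T a]] + [T a]] + [T a]] + [T a]]]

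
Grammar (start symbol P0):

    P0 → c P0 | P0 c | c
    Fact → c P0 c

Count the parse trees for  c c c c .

Parse trees for c c c c:
  [P0 c [P0 c [P0 c [P0 c]]]]
  [P0 c [P0 c [P0 [P0 c] c]]]
  [P0 c [P0 [P0 c [P0 c]] c]]
  [P0 c [P0 [P0 [P0 c] c] c]]
  [P0 [P0 c [P0 c [P0 c]]] c]
  [P0 [P0 c [P0 [P0 c] c]] c]
  [P0 [P0 [P0 c [P0 c]] c] c]
  [P0 [P0 [P0 [P0 c] c] c] c]

8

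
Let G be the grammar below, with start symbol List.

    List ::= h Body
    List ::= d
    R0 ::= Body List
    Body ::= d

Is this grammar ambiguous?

Unambiguous

(R0 is unreachable from List, so its rules don't affect L(List).) The reachable rules are right-linear with at most one rule per (nonterminal, next-terminal) pair. Each input token forces the next rule, so parsing is deterministic.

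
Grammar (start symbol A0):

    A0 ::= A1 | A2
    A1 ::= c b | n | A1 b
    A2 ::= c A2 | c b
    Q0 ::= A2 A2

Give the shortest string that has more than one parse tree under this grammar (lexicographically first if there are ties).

length 1: no string has ≥2 trees
length 2: c b has 2 parse trees

Two derivations of c b:
  A0 ⇒ A1 ⇒ c b
  A0 ⇒ A2 ⇒ c b

c b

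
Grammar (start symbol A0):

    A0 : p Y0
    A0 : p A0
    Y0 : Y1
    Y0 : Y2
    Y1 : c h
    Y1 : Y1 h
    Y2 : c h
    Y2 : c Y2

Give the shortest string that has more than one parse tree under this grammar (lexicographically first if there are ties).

p c h

length 3: p c h has 2 parse trees

Two derivations of p c h:
  A0 ⇒ p Y0 ⇒ p Y1 ⇒ p c h
  A0 ⇒ p Y0 ⇒ p Y2 ⇒ p c h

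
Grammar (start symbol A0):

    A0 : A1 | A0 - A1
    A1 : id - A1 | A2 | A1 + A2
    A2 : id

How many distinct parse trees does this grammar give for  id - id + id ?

Parse trees for id - id + id:
  [A0 [A1 id - [A1 [A1 [A2 id]] + [A2 id]]]]
  [A0 [A1 [A1 id - [A1 [A2 id]]] + [A2 id]]]
  [A0 [A0 [A1 [A2 id]]] - [A1 [A1 [A2 id]] + [A2 id]]]

3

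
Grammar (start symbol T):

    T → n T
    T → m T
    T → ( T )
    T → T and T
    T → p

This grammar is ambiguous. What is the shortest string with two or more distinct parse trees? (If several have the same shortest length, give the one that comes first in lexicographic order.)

length 1: no string has ≥2 trees
length 2: no string has ≥2 trees
length 3: no string has ≥2 trees
length 4: m p and p has 2 parse trees

Two derivations of m p and p:
  T ⇒ m T ⇒ m T and T ⇒ m p and T ⇒ m p and p
  T ⇒ T and T ⇒ m T and T ⇒ m p and T ⇒ m p and p

m p and p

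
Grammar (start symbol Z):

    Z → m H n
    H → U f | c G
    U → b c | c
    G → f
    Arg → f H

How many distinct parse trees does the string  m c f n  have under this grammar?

2

Parse trees for m c f n:
  [Z m [H [U c] f] n]
  [Z m [H c [G f]] n]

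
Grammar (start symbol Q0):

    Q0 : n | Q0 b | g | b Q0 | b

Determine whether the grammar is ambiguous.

Ambiguous

Witness: b b

Derivation 1: Q0 ⇒ Q0 b ⇒ b b
Derivation 2: Q0 ⇒ b Q0 ⇒ b b

Two distinct leftmost derivations for the same string.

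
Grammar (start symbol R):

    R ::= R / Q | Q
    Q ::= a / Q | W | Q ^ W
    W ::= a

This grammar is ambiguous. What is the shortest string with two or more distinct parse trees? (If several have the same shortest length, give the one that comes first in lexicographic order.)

length 1: no string has ≥2 trees
length 3: a / a has 2 parse trees

Two derivations of a / a:
  R ⇒ R / Q ⇒ Q / Q ⇒ W / Q ⇒ a / Q ⇒ a / W ⇒ a / a
  R ⇒ Q ⇒ a / Q ⇒ a / W ⇒ a / a

a / a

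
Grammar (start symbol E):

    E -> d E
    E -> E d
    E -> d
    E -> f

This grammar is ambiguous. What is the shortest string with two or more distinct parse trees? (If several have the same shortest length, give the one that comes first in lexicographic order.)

length 1: no string has ≥2 trees
length 2: d d has 2 parse trees

Two derivations of d d:
  E ⇒ d E ⇒ d d
  E ⇒ E d ⇒ d d

d d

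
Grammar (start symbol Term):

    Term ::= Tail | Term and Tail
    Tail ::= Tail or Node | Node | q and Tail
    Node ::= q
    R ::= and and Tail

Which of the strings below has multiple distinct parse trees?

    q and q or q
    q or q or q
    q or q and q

q and q or q

q and q or q: 3 trees
q or q or q: 1 tree
q or q and q: 1 tree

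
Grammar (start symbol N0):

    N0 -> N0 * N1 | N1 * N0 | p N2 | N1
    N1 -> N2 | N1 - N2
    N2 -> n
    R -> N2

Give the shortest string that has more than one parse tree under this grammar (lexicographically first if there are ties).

n * n

length 1: no string has ≥2 trees
length 2: no string has ≥2 trees
length 3: n * n has 2 parse trees

Two derivations of n * n:
  N0 ⇒ N0 * N1 ⇒ N1 * N1 ⇒ N2 * N1 ⇒ n * N1 ⇒ n * N2 ⇒ n * n
  N0 ⇒ N1 * N0 ⇒ N2 * N0 ⇒ n * N0 ⇒ n * N1 ⇒ n * N2 ⇒ n * n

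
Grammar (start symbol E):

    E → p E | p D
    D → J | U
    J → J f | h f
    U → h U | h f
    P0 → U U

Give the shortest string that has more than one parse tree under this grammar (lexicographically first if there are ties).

p h f

length 3: p h f has 2 parse trees

Two derivations of p h f:
  E ⇒ p D ⇒ p J ⇒ p h f
  E ⇒ p D ⇒ p U ⇒ p h f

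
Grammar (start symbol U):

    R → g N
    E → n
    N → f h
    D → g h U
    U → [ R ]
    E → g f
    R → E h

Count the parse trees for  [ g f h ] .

Parse trees for [ g f h ]:
  [U [ [R g [N f h]] ]]
  [U [ [R [E g f] h] ]]

2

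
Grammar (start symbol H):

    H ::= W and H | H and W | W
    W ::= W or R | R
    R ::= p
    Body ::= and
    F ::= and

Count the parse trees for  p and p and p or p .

4

Parse trees for p and p and p or p:
  [H [W [R p]] and [H [W [R p]] and [H [W [W [R p]] or [R p]]]]]
  [H [W [R p]] and [H [H [W [R p]]] and [W [W [R p]] or [R p]]]]
  [H [H [W [R p]] and [H [W [R p]]]] and [W [W [R p]] or [R p]]]
  [H [H [H [W [R p]]] and [W [R p]]] and [W [W [R p]] or [R p]]]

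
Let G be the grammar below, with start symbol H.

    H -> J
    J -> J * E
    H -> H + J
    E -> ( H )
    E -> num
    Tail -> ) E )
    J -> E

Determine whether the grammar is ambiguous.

(Tail is unreachable from H, so its rules don't affect L(H).) H → H + J | J  ;  J → J * E | E  — a left-associative chain with E at the bottom. Each string factors uniquely by precedence.

Unambiguous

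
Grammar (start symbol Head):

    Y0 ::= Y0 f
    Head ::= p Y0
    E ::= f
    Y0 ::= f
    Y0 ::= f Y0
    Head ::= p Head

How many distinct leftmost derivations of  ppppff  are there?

Parse trees for ppppff:
  [Head p [Head p [Head p [Head p [Y0 [Y0 f] f]]]]]
  [Head p [Head p [Head p [Head p [Y0 f [Y0 f]]]]]]

2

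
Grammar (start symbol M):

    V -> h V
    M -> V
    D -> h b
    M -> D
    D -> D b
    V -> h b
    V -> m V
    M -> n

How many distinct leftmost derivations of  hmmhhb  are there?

1

Parse trees for hmmhhb:
  [M [V h [V m [V m [V h [V h b]]]]]]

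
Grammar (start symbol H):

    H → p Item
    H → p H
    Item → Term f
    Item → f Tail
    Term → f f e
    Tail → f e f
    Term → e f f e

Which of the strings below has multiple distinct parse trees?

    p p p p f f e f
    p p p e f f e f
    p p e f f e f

p p p p f f e f: 2 trees
p p p e f f e f: 1 tree
p p e f f e f: 1 tree

p p p p f f e f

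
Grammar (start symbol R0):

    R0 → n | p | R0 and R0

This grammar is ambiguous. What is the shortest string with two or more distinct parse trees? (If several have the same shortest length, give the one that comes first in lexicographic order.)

n and n and n

length 1: no string has ≥2 trees
length 3: no string has ≥2 trees
length 5: n and n and n has 2 parse trees

Two derivations of n and n and n:
  R0 ⇒ R0 and R0 ⇒ n and R0 ⇒ n and R0 and R0 ⇒ n and n and R0 ⇒ n and n and n
  R0 ⇒ R0 and R0 ⇒ R0 and R0 and R0 ⇒ n and R0 and R0 ⇒ n and n and R0 ⇒ n and n and n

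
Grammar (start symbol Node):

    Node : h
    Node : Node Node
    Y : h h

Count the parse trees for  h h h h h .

Parse trees for h h h h h (showing first 6 of 14):
  [Node [Node h] [Node [Node h] [Node [Node h] [Node [Node h] [Node h]]]]]
  [Node [Node h] [Node [Node h] [Node [Node [Node h] [Node h]] [Node h]]]]
  [Node [Node h] [Node [Node [Node h] [Node h]] [Node [Node h] [Node h]]]]
  [Node [Node h] [Node [Node [Node h] [Node [Node h] [Node h]]] [Node h]]]
  [Node [Node h] [Node [Node [Node [Node h] [Node h]] [Node h]] [Node h]]]
  [Node [Node [Node h] [Node h]] [Node [Node h] [Node [Node h] [Node h]]]]

14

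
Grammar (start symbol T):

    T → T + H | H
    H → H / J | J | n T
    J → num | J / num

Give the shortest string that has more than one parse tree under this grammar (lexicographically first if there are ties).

num / num

length 1: no string has ≥2 trees
length 2: no string has ≥2 trees
length 3: num / num has 2 parse trees

Two derivations of num / num:
  T ⇒ H ⇒ H / J ⇒ J / J ⇒ num / J ⇒ num / num
  T ⇒ H ⇒ J ⇒ J / num ⇒ num / num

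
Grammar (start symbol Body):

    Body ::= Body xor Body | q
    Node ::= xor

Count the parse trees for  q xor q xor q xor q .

Parse trees for q xor q xor q xor q:
  [Body [Body q] xor [Body [Body q] xor [Body [Body q] xor [Body q]]]]
  [Body [Body q] xor [Body [Body [Body q] xor [Body q]] xor [Body q]]]
  [Body [Body [Body q] xor [Body q]] xor [Body [Body q] xor [Body q]]]
  [Body [Body [Body q] xor [Body [Body q] xor [Body q]]] xor [Body q]]
  [Body [Body [Body [Body q] xor [Body q]] xor [Body q]] xor [Body q]]

5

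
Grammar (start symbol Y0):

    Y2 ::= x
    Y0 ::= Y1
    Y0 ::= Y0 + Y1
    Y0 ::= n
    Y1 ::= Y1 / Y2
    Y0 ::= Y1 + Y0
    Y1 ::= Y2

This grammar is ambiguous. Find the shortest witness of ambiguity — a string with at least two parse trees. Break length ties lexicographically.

length 1: no string has ≥2 trees
length 3: x + x has 2 parse trees

Two derivations of x + x:
  Y0 ⇒ Y0 + Y1 ⇒ Y1 + Y1 ⇒ Y2 + Y1 ⇒ x + Y1 ⇒ x + Y2 ⇒ x + x
  Y0 ⇒ Y1 + Y0 ⇒ Y2 + Y0 ⇒ x + Y0 ⇒ x + Y1 ⇒ x + Y2 ⇒ x + x

x + x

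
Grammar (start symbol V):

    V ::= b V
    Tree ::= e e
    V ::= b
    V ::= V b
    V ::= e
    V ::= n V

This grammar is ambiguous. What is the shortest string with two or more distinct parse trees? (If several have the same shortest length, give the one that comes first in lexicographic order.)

b b

length 1: no string has ≥2 trees
length 2: b b has 2 parse trees

Two derivations of b b:
  V ⇒ b V ⇒ b b
  V ⇒ V b ⇒ b b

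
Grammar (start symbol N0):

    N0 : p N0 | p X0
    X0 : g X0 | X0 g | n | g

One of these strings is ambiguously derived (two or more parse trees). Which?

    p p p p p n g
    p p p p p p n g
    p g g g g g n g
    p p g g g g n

p p p p p n g: 1 tree
p p p p p p n g: 1 tree
p g g g g g n g: 6 trees
p p g g g g n: 1 tree

p g g g g g n g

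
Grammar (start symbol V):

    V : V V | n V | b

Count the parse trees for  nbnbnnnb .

7

Parse trees for nbnbnnnb:
  [V [V n [V b]] [V [V n [V b]] [V n [V n [V n [V b]]]]]]
  [V [V n [V b]] [V n [V [V b] [V n [V n [V n [V b]]]]]]]
  [V [V [V n [V b]] [V n [V b]]] [V n [V n [V n [V b]]]]]
  [V [V n [V [V b] [V n [V b]]]] [V n [V n [V n [V b]]]]]
  [V n [V [V b] [V [V n [V b]] [V n [V n [V n [V b]]]]]]]
  [V n [V [V b] [V n [V [V b] [V n [V n [V n [V b]]]]]]]]
  [V n [V [V [V b] [V n [V b]]] [V n [V n [V n [V b]]]]]]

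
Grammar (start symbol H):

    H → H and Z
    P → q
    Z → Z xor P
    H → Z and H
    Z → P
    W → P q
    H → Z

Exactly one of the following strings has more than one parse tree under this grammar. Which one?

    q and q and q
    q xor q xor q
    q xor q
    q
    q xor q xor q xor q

q and q and q

q and q and q: 4 trees
q xor q xor q: 1 tree
q xor q: 1 tree
q: 1 tree
q xor q xor q xor q: 1 tree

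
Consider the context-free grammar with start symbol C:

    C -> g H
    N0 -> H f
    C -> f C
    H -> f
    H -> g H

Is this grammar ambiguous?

Only C, H are reachable from C; ignoring the rest: Restricted to the reachable nonterminals, every rule has the form A → t or A → t B, and no two rules for the same A share a first terminal. The grammar encodes a DFA — one run per string.

Unambiguous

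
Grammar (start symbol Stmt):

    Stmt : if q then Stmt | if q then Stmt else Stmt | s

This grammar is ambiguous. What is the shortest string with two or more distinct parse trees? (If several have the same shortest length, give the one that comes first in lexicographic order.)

if q then if q then s else s

length 1: no string has ≥2 trees
length 4: no string has ≥2 trees
length 6: no string has ≥2 trees
length 7: no string has ≥2 trees
length 9: if q then if q then s else s has 2 parse trees

Two derivations of if q then if q then s else s:
  Stmt ⇒ if q then Stmt ⇒ if q then if q then Stmt else Stmt ⇒ if q then if q then s else Stmt ⇒ if q then if q then s else s
  Stmt ⇒ if q then Stmt else Stmt ⇒ if q then if q then Stmt else Stmt ⇒ if q then if q then s else Stmt ⇒ if q then if q then s else s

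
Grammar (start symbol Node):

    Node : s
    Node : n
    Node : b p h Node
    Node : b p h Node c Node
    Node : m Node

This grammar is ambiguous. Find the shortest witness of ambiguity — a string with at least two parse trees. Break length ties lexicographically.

length 1: no string has ≥2 trees
length 2: no string has ≥2 trees
length 3: no string has ≥2 trees
length 4: no string has ≥2 trees
length 5: no string has ≥2 trees
length 6: no string has ≥2 trees
length 7: no string has ≥2 trees
length 8: no string has ≥2 trees
length 9: b p h b p h n c n has 2 parse trees

Two derivations of b p h b p h n c n:
  Node ⇒ b p h Node ⇒ b p h b p h Node c Node ⇒ b p h b p h n c Node ⇒ b p h b p h n c n
  Node ⇒ b p h Node c Node ⇒ b p h b p h Node c Node ⇒ b p h b p h n c Node ⇒ b p h b p h n c n

b p h b p h n c n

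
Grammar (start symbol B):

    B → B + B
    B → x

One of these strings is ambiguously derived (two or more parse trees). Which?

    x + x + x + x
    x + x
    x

x + x + x + x

x + x + x + x: 5 trees
x + x: 1 tree
x: 1 tree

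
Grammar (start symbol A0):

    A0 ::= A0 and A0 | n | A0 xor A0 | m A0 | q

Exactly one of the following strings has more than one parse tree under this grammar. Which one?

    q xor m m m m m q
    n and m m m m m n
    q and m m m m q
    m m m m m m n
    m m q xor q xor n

m m q xor q xor n

q xor m m m m m q: 1 tree
n and m m m m m n: 1 tree
q and m m m m q: 1 tree
m m m m m m n: 1 tree
m m q xor q xor n: 9 trees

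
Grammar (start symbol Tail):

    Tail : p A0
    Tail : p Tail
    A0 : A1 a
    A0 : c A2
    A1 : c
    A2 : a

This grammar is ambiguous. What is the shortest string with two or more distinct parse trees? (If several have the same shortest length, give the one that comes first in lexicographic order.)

p c a

length 3: p c a has 2 parse trees

Two derivations of p c a:
  Tail ⇒ p A0 ⇒ p A1 a ⇒ p c a
  Tail ⇒ p A0 ⇒ p c A2 ⇒ p c a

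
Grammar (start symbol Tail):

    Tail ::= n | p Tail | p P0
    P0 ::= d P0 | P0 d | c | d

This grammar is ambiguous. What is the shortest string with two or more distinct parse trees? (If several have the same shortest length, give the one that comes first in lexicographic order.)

p d d

length 1: no string has ≥2 trees
length 2: no string has ≥2 trees
length 3: p d d has 2 parse trees

Two derivations of p d d:
  Tail ⇒ p P0 ⇒ p d P0 ⇒ p d d
  Tail ⇒ p P0 ⇒ p P0 d ⇒ p d d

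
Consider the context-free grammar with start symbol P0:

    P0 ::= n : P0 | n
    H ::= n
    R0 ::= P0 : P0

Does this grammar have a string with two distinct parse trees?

Only P0 is reachable from P0; ignoring the rest: Right-recursive list with a separator: after each atom, whether the separator follows determines the rule. One parse per string.

Unambiguous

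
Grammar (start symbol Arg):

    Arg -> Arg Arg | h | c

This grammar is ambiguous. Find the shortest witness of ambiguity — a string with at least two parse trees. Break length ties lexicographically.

c c c

length 1: no string has ≥2 trees
length 2: no string has ≥2 trees
length 3: c c c has 2 parse trees

Two derivations of c c c:
  Arg ⇒ Arg Arg ⇒ Arg Arg Arg ⇒ c Arg Arg ⇒ c c Arg ⇒ c c c
  Arg ⇒ Arg Arg ⇒ c Arg ⇒ c Arg Arg ⇒ c c Arg ⇒ c c c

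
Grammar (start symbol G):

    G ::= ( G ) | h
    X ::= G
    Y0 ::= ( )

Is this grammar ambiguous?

Only G is reachable from G; ignoring the rest: L(G) is { openⁿ atom closeⁿ : n ≥ 0 }. The bracket depth fixes n, and the derivation is forced at every step.

Unambiguous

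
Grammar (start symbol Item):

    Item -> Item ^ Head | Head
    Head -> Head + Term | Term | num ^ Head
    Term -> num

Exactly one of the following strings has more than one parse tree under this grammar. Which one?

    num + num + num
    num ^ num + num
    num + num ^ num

num + num + num: 1 tree
num ^ num + num: 3 trees
num + num ^ num: 1 tree

num ^ num + num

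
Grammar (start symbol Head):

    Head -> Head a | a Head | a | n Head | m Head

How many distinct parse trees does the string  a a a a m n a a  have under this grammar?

Parse trees for a a a a m n a a:
  [Head [Head a [Head a [Head a [Head a [Head m [Head n [Head a]]]]]]] a]
  [Head a [Head [Head a [Head a [Head a [Head m [Head n [Head a]]]]]] a]]
  [Head a [Head a [Head [Head a [Head a [Head m [Head n [Head a]]]]] a]]]
  [Head a [Head a [Head a [Head [Head a [Head m [Head n [Head a]]]] a]]]]
  [Head a [Head a [Head a [Head a [Head [Head m [Head n [Head a]]] a]]]]]
  [Head a [Head a [Head a [Head a [Head m [Head [Head n [Head a]] a]]]]]]
  [Head a [Head a [Head a [Head a [Head m [Head n [Head [Head a] a]]]]]]]
  [Head a [Head a [Head a [Head a [Head m [Head n [Head a [Head a]]]]]]]]

8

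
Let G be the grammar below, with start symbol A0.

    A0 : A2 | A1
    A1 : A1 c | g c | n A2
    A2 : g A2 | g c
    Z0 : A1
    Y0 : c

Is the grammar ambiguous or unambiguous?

Witness: g c

Derivation 1: A0 ⇒ A2 ⇒ g c
Derivation 2: A0 ⇒ A1 ⇒ g c

Two distinct leftmost derivations for the same string.

Ambiguous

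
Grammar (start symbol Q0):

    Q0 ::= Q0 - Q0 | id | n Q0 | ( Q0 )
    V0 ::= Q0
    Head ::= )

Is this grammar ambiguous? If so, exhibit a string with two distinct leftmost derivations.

Witness: n id - id

Derivation 1: Q0 ⇒ Q0 - Q0 ⇒ n Q0 - Q0 ⇒ n id - Q0 ⇒ n id - id
Derivation 2: Q0 ⇒ n Q0 ⇒ n Q0 - Q0 ⇒ n id - Q0 ⇒ n id - id

Two distinct leftmost derivations for the same string.

Ambiguous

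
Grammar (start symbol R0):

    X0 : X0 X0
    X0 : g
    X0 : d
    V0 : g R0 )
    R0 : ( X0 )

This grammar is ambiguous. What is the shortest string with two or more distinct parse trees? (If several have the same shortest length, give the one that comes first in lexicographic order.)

( d d d )

length 3: no string has ≥2 trees
length 4: no string has ≥2 trees
length 5: ( d d d ) has 2 parse trees

Two derivations of ( d d d ):
  R0 ⇒ ( X0 ) ⇒ ( X0 X0 ) ⇒ ( X0 X0 X0 ) ⇒ ( d X0 X0 ) ⇒ ( d d X0 ) ⇒ ( d d d )
  R0 ⇒ ( X0 ) ⇒ ( X0 X0 ) ⇒ ( d X0 ) ⇒ ( d X0 X0 ) ⇒ ( d d X0 ) ⇒ ( d d d )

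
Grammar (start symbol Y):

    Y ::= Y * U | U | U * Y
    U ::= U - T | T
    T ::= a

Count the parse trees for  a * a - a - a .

2

Parse trees for a * a - a - a:
  [Y [Y [U [T a]]] * [U [U [U [T a]] - [T a]] - [T a]]]
  [Y [U [T a]] * [Y [U [U [U [T a]] - [T a]] - [T a]]]]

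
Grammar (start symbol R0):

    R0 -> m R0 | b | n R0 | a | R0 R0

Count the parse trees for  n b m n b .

Parse trees for n b m n b:
  [R0 n [R0 [R0 b] [R0 m [R0 n [R0 b]]]]]
  [R0 [R0 n [R0 b]] [R0 m [R0 n [R0 b]]]]

2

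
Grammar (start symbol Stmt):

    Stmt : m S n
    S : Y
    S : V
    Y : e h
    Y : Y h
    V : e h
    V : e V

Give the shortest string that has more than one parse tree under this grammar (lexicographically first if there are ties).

length 4: m e h n has 2 parse trees

Two derivations of m e h n:
  Stmt ⇒ m S n ⇒ m Y n ⇒ m e h n
  Stmt ⇒ m S n ⇒ m V n ⇒ m e h n

m e h n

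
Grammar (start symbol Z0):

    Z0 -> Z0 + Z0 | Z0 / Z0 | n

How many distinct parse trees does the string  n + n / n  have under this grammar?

2

Parse trees for n + n / n:
  [Z0 [Z0 n] + [Z0 [Z0 n] / [Z0 n]]]
  [Z0 [Z0 [Z0 n] + [Z0 n]] / [Z0 n]]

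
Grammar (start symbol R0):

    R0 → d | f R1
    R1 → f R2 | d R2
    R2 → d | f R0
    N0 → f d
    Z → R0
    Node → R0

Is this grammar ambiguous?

Only R0, R1, R2 are reachable from R0; ignoring the rest: The reachable rules are right-linear with at most one rule per (nonterminal, next-terminal) pair. Each input token forces the next rule, so parsing is deterministic.

Unambiguous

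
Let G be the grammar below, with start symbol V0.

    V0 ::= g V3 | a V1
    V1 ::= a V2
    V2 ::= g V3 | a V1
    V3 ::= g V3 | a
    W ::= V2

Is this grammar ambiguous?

(W is unreachable from V0, so its rules don't affect L(V0).) Restricted to the reachable nonterminals, every rule has the form A → t or A → t B, and no two rules for the same A share a first terminal. The grammar encodes a DFA — one run per string.

Unambiguous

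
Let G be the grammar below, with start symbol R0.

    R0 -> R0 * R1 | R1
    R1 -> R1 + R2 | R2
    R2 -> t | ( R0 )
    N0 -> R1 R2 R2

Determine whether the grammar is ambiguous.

Unambiguous

(N0 is unreachable from R0, so its rules don't affect L(R0).) The grammar is stratified — R0 handles '*' (left-recursive), R1 handles '+', R2 atoms. Each operator has a fixed associativity and precedence level, so every string has one parse.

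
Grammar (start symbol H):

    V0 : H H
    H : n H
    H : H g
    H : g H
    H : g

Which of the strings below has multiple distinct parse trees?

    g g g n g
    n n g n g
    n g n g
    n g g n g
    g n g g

g g g n g: 1 tree
n n g n g: 1 tree
n g n g: 1 tree
n g g n g: 1 tree
g n g g: 4 trees

g n g g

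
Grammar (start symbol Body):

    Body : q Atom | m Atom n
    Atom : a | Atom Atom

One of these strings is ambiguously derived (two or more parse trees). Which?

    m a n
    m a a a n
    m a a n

m a n: 1 tree
m a a a n: 2 trees
m a a n: 1 tree

m a a a n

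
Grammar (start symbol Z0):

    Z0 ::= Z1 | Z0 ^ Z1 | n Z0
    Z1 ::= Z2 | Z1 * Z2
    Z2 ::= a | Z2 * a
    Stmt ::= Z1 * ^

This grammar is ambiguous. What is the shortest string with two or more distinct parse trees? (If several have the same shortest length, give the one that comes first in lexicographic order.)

a * a

length 1: no string has ≥2 trees
length 2: no string has ≥2 trees
length 3: a * a has 2 parse trees

Two derivations of a * a:
  Z0 ⇒ Z1 ⇒ Z2 ⇒ Z2 * a ⇒ a * a
  Z0 ⇒ Z1 ⇒ Z1 * Z2 ⇒ Z2 * Z2 ⇒ a * Z2 ⇒ a * a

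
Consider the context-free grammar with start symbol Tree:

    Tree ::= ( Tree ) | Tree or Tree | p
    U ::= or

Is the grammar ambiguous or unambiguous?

Witness: p or p or p

Derivation 1: Tree ⇒ Tree or Tree ⇒ Tree or Tree or Tree ⇒ p or Tree or Tree ⇒ p or p or Tree ⇒ p or p or p
Derivation 2: Tree ⇒ Tree or Tree ⇒ p or Tree ⇒ p or Tree or Tree ⇒ p or p or Tree ⇒ p or p or p

Two distinct leftmost derivations for the same string.

Ambiguous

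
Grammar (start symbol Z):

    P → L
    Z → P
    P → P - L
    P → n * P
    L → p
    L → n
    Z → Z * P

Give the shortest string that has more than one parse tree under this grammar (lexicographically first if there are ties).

length 1: no string has ≥2 trees
length 3: n * n has 2 parse trees

Two derivations of n * n:
  Z ⇒ P ⇒ n * P ⇒ n * L ⇒ n * n
  Z ⇒ Z * P ⇒ P * P ⇒ L * P ⇒ n * P ⇒ n * L ⇒ n * n

n * n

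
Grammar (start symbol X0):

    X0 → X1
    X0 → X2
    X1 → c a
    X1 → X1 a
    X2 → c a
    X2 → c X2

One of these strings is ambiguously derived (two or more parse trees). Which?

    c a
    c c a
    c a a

c a

c a: 2 trees
c c a: 1 tree
c a a: 1 tree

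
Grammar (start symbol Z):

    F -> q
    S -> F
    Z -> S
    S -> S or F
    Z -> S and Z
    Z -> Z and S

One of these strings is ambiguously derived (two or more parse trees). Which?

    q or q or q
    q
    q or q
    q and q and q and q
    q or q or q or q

q and q and q and q

q or q or q: 1 tree
q: 1 tree
q or q: 1 tree
q and q and q and q: 8 trees
q or q or q or q: 1 tree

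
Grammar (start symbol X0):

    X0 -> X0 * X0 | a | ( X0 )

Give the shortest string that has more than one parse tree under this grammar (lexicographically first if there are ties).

length 1: no string has ≥2 trees
length 3: no string has ≥2 trees
length 5: a * a * a has 2 parse trees

Two derivations of a * a * a:
  X0 ⇒ X0 * X0 ⇒ X0 * X0 * X0 ⇒ a * X0 * X0 ⇒ a * a * X0 ⇒ a * a * a
  X0 ⇒ X0 * X0 ⇒ a * X0 ⇒ a * X0 * X0 ⇒ a * a * X0 ⇒ a * a * a

a * a * a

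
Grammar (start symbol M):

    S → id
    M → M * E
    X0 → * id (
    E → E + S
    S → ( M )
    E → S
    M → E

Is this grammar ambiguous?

Unambiguous

Only M, E, S are reachable from M; ignoring the rest: This is a standard precedence ladder (M over E over S), with each level left-recursive on its own operator ('*' at M, '+' at E). That structure is LR(1), hence unambiguous.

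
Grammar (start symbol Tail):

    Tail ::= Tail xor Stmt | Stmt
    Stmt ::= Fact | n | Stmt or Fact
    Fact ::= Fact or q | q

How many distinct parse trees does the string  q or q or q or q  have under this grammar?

8

Parse trees for q or q or q or q:
  [Tail [Stmt [Fact [Fact [Fact [Fact q] or q] or q] or q]]]
  [Tail [Stmt [Stmt [Fact q]] or [Fact [Fact [Fact q] or q] or q]]]
  [Tail [Stmt [Stmt [Fact [Fact q] or q]] or [Fact [Fact q] or q]]]
  [Tail [Stmt [Stmt [Stmt [Fact q]] or [Fact q]] or [Fact [Fact q] or q]]]
  [Tail [Stmt [Stmt [Fact [Fact [Fact q] or q] or q]] or [Fact q]]]
  [Tail [Stmt [Stmt [Stmt [Fact q]] or [Fact [Fact q] or q]] or [Fact q]]]
  [Tail [Stmt [Stmt [Stmt [Fact [Fact q] or q]] or [Fact q]] or [Fact q]]]
  [Tail [Stmt [Stmt [Stmt [Stmt [Fact q]] or [Fact q]] or [Fact q]] or [Fact q]]]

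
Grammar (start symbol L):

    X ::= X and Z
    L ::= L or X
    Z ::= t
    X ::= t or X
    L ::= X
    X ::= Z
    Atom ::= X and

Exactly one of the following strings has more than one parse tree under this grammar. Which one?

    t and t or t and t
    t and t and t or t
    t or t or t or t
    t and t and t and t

t or t or t or t

t and t or t and t: 1 tree
t and t and t or t: 1 tree
t or t or t or t: 8 trees
t and t and t and t: 1 tree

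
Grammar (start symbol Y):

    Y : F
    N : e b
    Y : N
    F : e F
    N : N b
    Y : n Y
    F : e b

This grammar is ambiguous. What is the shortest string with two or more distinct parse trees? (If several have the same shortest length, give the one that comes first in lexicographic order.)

length 2: e b has 2 parse trees

Two derivations of e b:
  Y ⇒ F ⇒ e b
  Y ⇒ N ⇒ e b

e b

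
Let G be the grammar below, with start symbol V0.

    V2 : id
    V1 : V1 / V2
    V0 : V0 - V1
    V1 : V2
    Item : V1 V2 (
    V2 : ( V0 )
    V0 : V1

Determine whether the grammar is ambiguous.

Unambiguous

(Item is unreachable from V0, so its rules don't affect L(V0).) The grammar is stratified — V0 handles '-' (left-recursive), V1 handles '/', V2 atoms. Each operator has a fixed associativity and precedence level, so every string has one parse.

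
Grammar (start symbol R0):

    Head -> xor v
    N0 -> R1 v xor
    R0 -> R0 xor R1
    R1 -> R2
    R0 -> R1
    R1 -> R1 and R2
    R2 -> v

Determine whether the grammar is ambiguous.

Unambiguous

(Head, N0 are unreachable from R0, so their rules don't affect L(R0).) R0 → R0 xor R1 | R1  ;  R1 → R1 and R2 | R2  — a left-associative chain with R2 at the bottom. Each string factors uniquely by precedence.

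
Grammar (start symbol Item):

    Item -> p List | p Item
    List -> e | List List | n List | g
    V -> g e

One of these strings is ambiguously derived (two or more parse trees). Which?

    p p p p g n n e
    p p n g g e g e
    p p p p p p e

p p p p g n n e: 1 tree
p p n g g e g e: 42 trees
p p p p p p e: 1 tree

p p n g g e g e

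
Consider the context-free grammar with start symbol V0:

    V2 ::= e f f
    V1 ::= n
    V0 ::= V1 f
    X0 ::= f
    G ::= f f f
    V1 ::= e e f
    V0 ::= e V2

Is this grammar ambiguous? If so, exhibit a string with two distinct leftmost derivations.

Ambiguous

Witness: e e f f

Derivation 1: V0 ⇒ V1 f ⇒ e e f f
Derivation 2: V0 ⇒ e V2 ⇒ e e f f

Two distinct leftmost derivations for the same string.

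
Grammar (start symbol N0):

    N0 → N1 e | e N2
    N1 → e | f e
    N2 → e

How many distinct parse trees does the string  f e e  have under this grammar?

Parse trees for f e e:
  [N0 [N1 f e] e]

1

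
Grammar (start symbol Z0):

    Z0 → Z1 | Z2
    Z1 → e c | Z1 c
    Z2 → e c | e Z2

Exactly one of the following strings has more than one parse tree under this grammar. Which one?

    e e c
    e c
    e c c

e c

e e c: 1 tree
e c: 2 trees
e c c: 1 tree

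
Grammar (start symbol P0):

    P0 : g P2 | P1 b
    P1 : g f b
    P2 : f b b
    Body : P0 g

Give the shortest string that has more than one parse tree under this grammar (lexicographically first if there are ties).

length 4: g f b b has 2 parse trees

Two derivations of g f b b:
  P0 ⇒ g P2 ⇒ g f b b
  P0 ⇒ P1 b ⇒ g f b b

g f b b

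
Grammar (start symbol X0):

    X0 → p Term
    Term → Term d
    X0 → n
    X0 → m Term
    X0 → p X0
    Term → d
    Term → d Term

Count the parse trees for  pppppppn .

Parse trees for pppppppn:
  [X0 p [X0 p [X0 p [X0 p [X0 p [X0 p [X0 p [X0 n]]]]]]]]

1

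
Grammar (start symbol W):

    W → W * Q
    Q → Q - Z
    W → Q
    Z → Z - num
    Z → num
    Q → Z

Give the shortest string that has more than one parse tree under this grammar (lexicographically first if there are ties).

length 1: no string has ≥2 trees
length 3: num - num has 2 parse trees

Two derivations of num - num:
  W ⇒ Q ⇒ Q - Z ⇒ Z - Z ⇒ num - Z ⇒ num - num
  W ⇒ Q ⇒ Z ⇒ Z - num ⇒ num - num

num - num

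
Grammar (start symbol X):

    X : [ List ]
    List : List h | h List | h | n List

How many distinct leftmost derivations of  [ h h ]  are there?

2

Parse trees for [ h h ]:
  [X [ [List [List h] h] ]]
  [X [ [List h [List h]] ]]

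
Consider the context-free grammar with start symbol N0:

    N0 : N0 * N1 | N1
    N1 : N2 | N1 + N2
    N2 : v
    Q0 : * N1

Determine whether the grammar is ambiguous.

Unambiguous

(Q0 is unreachable from N0, so its rules don't affect L(N0).) The grammar is stratified — N0 handles '*' (left-recursive), N1 handles '+', N2 atoms. Each operator has a fixed associativity and precedence level, so every string has one parse.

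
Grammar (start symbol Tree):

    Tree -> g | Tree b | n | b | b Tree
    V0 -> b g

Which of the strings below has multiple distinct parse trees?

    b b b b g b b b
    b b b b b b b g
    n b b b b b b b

b b b b g b b b: 35 trees
b b b b b b b g: 1 tree
n b b b b b b b: 1 tree

b b b b g b b b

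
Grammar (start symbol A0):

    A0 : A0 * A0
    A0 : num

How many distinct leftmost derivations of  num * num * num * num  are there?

Parse trees for num * num * num * num:
  [A0 [A0 num] * [A0 [A0 num] * [A0 [A0 num] * [A0 num]]]]
  [A0 [A0 num] * [A0 [A0 [A0 num] * [A0 num]] * [A0 num]]]
  [A0 [A0 [A0 num] * [A0 num]] * [A0 [A0 num] * [A0 num]]]
  [A0 [A0 [A0 num] * [A0 [A0 num] * [A0 num]]] * [A0 num]]
  [A0 [A0 [A0 [A0 num] * [A0 num]] * [A0 num]] * [A0 num]]

5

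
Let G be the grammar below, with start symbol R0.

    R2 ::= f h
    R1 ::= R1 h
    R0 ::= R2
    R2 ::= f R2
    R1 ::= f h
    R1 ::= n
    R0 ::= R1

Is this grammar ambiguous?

Ambiguous

Witness: f h

Derivation 1: R0 ⇒ R2 ⇒ f h
Derivation 2: R0 ⇒ R1 ⇒ f h

Two distinct leftmost derivations for the same string.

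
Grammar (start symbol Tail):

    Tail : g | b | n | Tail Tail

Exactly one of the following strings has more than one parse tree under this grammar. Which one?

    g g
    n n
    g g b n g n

g g b n g n

g g: 1 tree
n n: 1 tree
g g b n g n: 42 trees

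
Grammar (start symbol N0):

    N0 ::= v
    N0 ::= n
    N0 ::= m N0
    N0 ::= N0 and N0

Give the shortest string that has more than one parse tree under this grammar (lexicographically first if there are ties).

length 1: no string has ≥2 trees
length 2: no string has ≥2 trees
length 3: no string has ≥2 trees
length 4: m n and n has 2 parse trees

Two derivations of m n and n:
  N0 ⇒ m N0 ⇒ m N0 and N0 ⇒ m n and N0 ⇒ m n and n
  N0 ⇒ N0 and N0 ⇒ m N0 and N0 ⇒ m n and N0 ⇒ m n and n

m n and n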